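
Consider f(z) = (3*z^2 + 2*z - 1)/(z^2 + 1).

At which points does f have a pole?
The singularities of f are the zeros of the denominator. Factoring,
  z^2 + 1 = (z - I)*(z + I)
so the candidates are z = I, z = -I.

Check the numerator P(z) = 3*z^2 + 2*z - 1 at each one:
  P(I) = -4 + 2*I ≠ 0, so z = I is a (simple) pole.
  P(-I) = -4 - 2*I ≠ 0, so z = -I is a (simple) pole.

Poles of f: {-I, I}

Final answer: {-I, I}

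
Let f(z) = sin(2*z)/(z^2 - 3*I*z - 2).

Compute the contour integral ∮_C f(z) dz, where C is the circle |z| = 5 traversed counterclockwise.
-2*I*pi*sinh(2) + 2*I*pi*sinh(4)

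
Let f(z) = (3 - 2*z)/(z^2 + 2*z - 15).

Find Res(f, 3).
-3/8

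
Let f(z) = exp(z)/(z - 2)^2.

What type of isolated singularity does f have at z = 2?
Write f(z) = g(z)/(z - 2)^2 with g(z) = exp(z).
g is entire and g(2) = exp(2) ≠ 0, so no factor of (z - 2) cancels: the Laurent expansion of f about z = 2 starts at the power -2, i.e. lim_{z→z₀} (z - z₀)^2 f(z) = exp(2) is finite and nonzero.
So z = 2 is a pole of order 2.

Final answer: pole of order 2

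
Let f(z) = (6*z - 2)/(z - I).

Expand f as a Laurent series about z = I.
(-2 + 6*I)/(z - I) + 6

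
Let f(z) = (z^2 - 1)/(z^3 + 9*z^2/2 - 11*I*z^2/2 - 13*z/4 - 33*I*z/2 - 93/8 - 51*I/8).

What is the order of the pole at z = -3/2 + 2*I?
2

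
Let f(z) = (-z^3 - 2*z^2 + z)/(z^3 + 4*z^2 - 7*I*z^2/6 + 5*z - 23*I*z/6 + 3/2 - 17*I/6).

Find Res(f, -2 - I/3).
Write f(z) = P(z)/Q(z) with P(z) = -z^3 - 2*z^2 + z and Q(z) = z^3 + 4*z^2 - 7*I*z^2/6 + 5*z - 23*I*z/6 + 3/2 - 17*I/6.
The denominator factors as Q(z) = (z + 1 - I)*(z + 2 + I/3)*(z + 1 - I/2), so z = -2 - I/3 is a simple zero of Q and P is analytic there; z = -2 - I/3 is therefore a simple pole and
  Res(f, z₀) = P(z₀)/Q'(z₀).

Q'(z) = 3*z^2 + 8*z - 7*I*z/3 + 5 - 23*I/6, so Q'(-2 - I/3) = -1/9 + 13*I/6.
P(-2 - I/3) = -22/9 + 26*I/27.

Res(f, -2 - I/3) = (-22/9 + 26*I/27)/(-1/9 + 13*I/6) = 764/1525 + 5044*I/4575

Final answer: 764/1525 + 5044*I/4575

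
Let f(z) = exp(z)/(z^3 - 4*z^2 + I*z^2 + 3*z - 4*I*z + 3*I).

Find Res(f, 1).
exp(1)*(-1/4 + I/4)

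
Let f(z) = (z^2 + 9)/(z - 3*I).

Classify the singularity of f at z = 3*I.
The numerator vanishes at z = 3*I ((3*I)^2 = -9), so it is divisible by z - 3*I:
  z^2 + 9 = (z - 3*I)*(z + 3*I)
Hence for z ≠ 3*I, f(z) = z + 3*I, a polynomial, and lim_{z→3*I} f(z) = 6*I is finite.
So the singularity is removable.

Final answer: removable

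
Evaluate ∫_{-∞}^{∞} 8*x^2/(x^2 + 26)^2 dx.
2*sqrt(26)*pi/13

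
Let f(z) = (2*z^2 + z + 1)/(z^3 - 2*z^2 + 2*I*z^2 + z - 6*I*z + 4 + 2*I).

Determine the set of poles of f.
The singularities of f are the zeros of the denominator. Factoring,
  z^3 - 2*z^2 + 2*I*z^2 + z - 6*I*z + 4 + 2*I = (z + I)*(z - 2 - I)*(z + 2*I)
so the candidates are z = -I, z = 2 + I, z = -2*I.

Check the numerator P(z) = 2*z^2 + z + 1 at each one:
  P(-I) = -1 - I ≠ 0, so z = -I is a (simple) pole.
  P(2 + I) = 9 + 9*I ≠ 0, so z = 2 + I is a (simple) pole.
  P(-2*I) = -7 - 2*I ≠ 0, so z = -2*I is a (simple) pole.

Poles of f: {-2*I, -I, 2 + I}

Final answer: {-2*I, -I, 2 + I}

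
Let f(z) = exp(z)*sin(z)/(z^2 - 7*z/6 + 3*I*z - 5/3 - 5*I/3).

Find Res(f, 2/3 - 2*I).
Write f(z) = P(z)/Q(z) with P(z) = exp(z)*sin(z) and Q(z) = z^2 - 7*z/6 + 3*I*z - 5/3 - 5*I/3.
The denominator factors as Q(z) = (z - 2/3 + 2*I)*(z - 1/2 + I), so z = 2/3 - 2*I is a simple zero of Q and P is analytic there; z = 2/3 - 2*I is therefore a simple pole and
  Res(f, z₀) = P(z₀)/Q'(z₀).

Q'(z) = 2*z - 7/6 + 3*I, so Q'(2/3 - 2*I) = 1/6 - I.
P(2/3 - 2*I) = exp(2/3 - 2*I)*sin(2/3 - 2*I).

Res(f, 2/3 - 2*I) = (exp(2/3 - 2*I)*sin(2/3 - 2*I))/(1/6 - I) = (6/37 + 36*I/37)*exp(2/3 - 2*I)*sin(2/3 - 2*I)

Final answer: (6/37 + 36*I/37)*exp(2/3 - 2*I)*sin(2/3 - 2*I)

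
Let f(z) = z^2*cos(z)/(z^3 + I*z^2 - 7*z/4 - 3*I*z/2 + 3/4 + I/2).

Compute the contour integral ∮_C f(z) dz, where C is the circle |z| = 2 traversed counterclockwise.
By the residue theorem, ∮_C f(z) dz = 2πi · (sum of the residues of f at the poles inside |z| = 2).

The denominator factors as (z - 1)*(z - 1/2)*(z + 3/2 + I), so the singularities of f are simple poles at z = 1, z = 1/2, z = -3/2 - I.
  |1|² = 1 < 4 = 2², so this pole is inside the contour.
  |1/2|² = 1/4 < 4 = 2², so this pole is inside the contour.
  |-3/2 - I|² = 13/4 < 4 = 2², so this pole is inside the contour.

With P(z) = z^2*cos(z) and Q(z) = z^3 + I*z^2 - 7*z/4 - 3*I*z/2 + 3/4 + I/2, each pole is simple, so Res(f, z₀) = P(z₀)/Q'(z₀) with Q'(z) = 3*z^2 + 2*I*z - 7/4 - 3*I/2.
  Res(f, 1) = P(1)/Q'(1) = (cos(1))/(5/4 + I/2) = (20/29 - 8*I/29)*cos(1)
  Res(f, 1/2) = P(1/2)/Q'(1/2) = (cos(1/2)/4)/(-1 - I/2) = (-1/5 + I/10)*cos(1/2)
  Res(f, -3/2 - I) = P(-3/2 - I)/Q'(-3/2 - I) = ((5/4 + 3*I)*cos(3/2 + I))/(4 + 9*I/2) = (74/145 + 51*I/290)*cos(3/2 + I)

Sum of residues inside C: (74/145 + 51*I/290)*cos(3/2 + I) + (20/29 - 8*I/29)*cos(1) + (-1/5 + I/10)*cos(1/2)
∮_C f(z) dz = 2πi · ((74/145 + 51*I/290)*cos(3/2 + I) + (20/29 - 8*I/29)*cos(1) + (-1/5 + I/10)*cos(1/2)) = pi*(-1/5 - 2*I/5)*cos(1/2) + pi*(-51/145 + 148*I/145)*cos(3/2 + I) + pi*(16/29 + 40*I/29)*cos(1)

Final answer: pi*(-1/5 - 2*I/5)*cos(1/2) + pi*(-51/145 + 148*I/145)*cos(3/2 + I) + pi*(16/29 + 40*I/29)*cos(1)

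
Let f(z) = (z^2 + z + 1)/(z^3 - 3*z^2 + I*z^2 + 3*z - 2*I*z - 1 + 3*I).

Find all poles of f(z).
The singularities of f are the zeros of the denominator. Factoring,
  z^3 - 3*z^2 + I*z^2 + 3*z - 2*I*z - 1 + 3*I = (z + I)*(z - 2 + I)*(z - 1 - I)
so the candidates are z = -I, z = 2 - I, z = 1 + I.

Check the numerator P(z) = z^2 + z + 1 at each one:
  P(-I) = -I ≠ 0, so z = -I is a (simple) pole.
  P(2 - I) = 6 - 5*I ≠ 0, so z = 2 - I is a (simple) pole.
  P(1 + I) = 2 + 3*I ≠ 0, so z = 1 + I is a (simple) pole.

Poles of f: {-I, 1 + I, 2 - I}

Final answer: {-I, 1 + I, 2 - I}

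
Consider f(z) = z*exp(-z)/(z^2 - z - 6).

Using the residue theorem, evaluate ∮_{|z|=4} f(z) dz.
By the residue theorem, ∮_C f(z) dz = 2πi · (sum of the residues of f at the poles inside |z| = 4).

The denominator factors as (z - 3)*(z + 2), so the singularities of f are simple poles at z = 3, z = -2.
  |3|² = 9 < 16 = 4², so this pole is inside the contour.
  |-2|² = 4 < 16 = 4², so this pole is inside the contour.

With P(z) = z*exp(-z) and Q(z) = z^2 - z - 6, each pole is simple, so Res(f, z₀) = P(z₀)/Q'(z₀) with Q'(z) = 2*z - 1.
  Res(f, 3) = P(3)/Q'(3) = (3*exp(-3))/(5) = 3*exp(-3)/5
  Res(f, -2) = P(-2)/Q'(-2) = (-2*exp(2))/(-5) = 2*exp(2)/5

Sum of residues inside C: 3*exp(-3)/5 + 2*exp(2)/5
∮_C f(z) dz = 2πi · (3*exp(-3)/5 + 2*exp(2)/5) = 6*I*pi*exp(-3)/5 + 4*I*pi*exp(2)/5

Final answer: 6*I*pi*exp(-3)/5 + 4*I*pi*exp(2)/5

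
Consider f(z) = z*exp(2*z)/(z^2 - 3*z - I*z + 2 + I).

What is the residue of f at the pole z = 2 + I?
Write f(z) = P(z)/Q(z) with P(z) = z*exp(2*z) and Q(z) = z^2 - 3*z - I*z + 2 + I.
The denominator factors as Q(z) = (z - 2 - I)*(z - 1), so z = 2 + I is a simple zero of Q and P is analytic there; z = 2 + I is therefore a simple pole and
  Res(f, z₀) = P(z₀)/Q'(z₀).

Q'(z) = 2*z - 3 - I, so Q'(2 + I) = 1 + I.
P(2 + I) = (2 + I)*exp(4 + 2*I).

Res(f, 2 + I) = ((2 + I)*exp(4 + 2*I))/(1 + I) = (3/2 - I/2)*exp(4 + 2*I)

Final answer: (3/2 - I/2)*exp(4 + 2*I)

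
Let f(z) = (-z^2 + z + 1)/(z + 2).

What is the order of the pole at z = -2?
Factor the denominator:
  z + 2 = (z + 2)

The numerator P(z) = -z^2 + z + 1 has P(-2) = -5 ≠ 0, so no factor of (z + 2) cancels.
Near z = -2 we can therefore write f(z) = g(z)/(z + 2) with g analytic at -2 and g(-2) ≠ 0 (g is just the numerator).

Hence z = -2 is a pole of order 1.

Final answer: 1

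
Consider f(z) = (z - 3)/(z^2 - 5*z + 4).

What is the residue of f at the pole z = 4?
Write f(z) = P(z)/Q(z) with P(z) = z - 3 and Q(z) = z^2 - 5*z + 4.
The denominator factors as Q(z) = (z - 1)*(z - 4), so z = 4 is a simple zero of Q and P is analytic there; z = 4 is therefore a simple pole and
  Res(f, z₀) = P(z₀)/Q'(z₀).

Q'(z) = 2*z - 5, so Q'(4) = 3.
P(4) = 1.

Res(f, 4) = (1)/(3) = 1/3

Final answer: 1/3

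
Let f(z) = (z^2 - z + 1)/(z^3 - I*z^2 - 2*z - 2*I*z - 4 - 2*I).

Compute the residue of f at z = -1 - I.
5/26 - 6*I/13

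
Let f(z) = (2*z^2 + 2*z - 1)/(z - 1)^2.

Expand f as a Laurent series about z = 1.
Put w = z - (1), i.e. z = w + 1. The denominator is w^2, so it suffices to rewrite the numerator in powers of w.

P(z) = 2*z^2 + 2*z - 1
P(w + 1) = 3 + 6*w + 2*w^2

Dividing each term by w^2:
  f = 3/w^2 + 6/w + 2

Substituting back w = z - 1:
  f(z) = 3/(z - 1)^2 + 6/(z - 1) + 2

The series is finite because the numerator is a polynomial; the negative powers form the principal part, and the coefficient of 1/(z - 1) gives Res(f, 1) = 6.

Final answer: 3/(z - 1)^2 + 6/(z - 1) + 2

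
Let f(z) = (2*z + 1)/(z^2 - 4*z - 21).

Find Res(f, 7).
Write f(z) = P(z)/Q(z) with P(z) = 2*z + 1 and Q(z) = z^2 - 4*z - 21.
The denominator factors as Q(z) = (z - 7)*(z + 3), so z = 7 is a simple zero of Q and P is analytic there; z = 7 is therefore a simple pole and
  Res(f, z₀) = P(z₀)/Q'(z₀).

Q'(z) = 2*z - 4, so Q'(7) = 10.
P(7) = 15.

Res(f, 7) = (15)/(10) = 3/2

Final answer: 3/2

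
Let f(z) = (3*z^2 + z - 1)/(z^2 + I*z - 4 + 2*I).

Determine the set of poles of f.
The singularities of f are the zeros of the denominator. Factoring,
  z^2 + I*z - 4 + 2*I = (z + 2)*(z - 2 + I)
so the candidates are z = -2, z = 2 - I.

Check the numerator P(z) = 3*z^2 + z - 1 at each one:
  P(-2) = 9 ≠ 0, so z = -2 is a (simple) pole.
  P(2 - I) = 10 - 13*I ≠ 0, so z = 2 - I is a (simple) pole.

Poles of f: {-2, 2 - I}

Final answer: {-2, 2 - I}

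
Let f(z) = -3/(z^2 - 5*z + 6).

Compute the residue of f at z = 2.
Write f(z) = P(z)/Q(z) with P(z) = -3 and Q(z) = z^2 - 5*z + 6.
The denominator factors as Q(z) = (z - 3)*(z - 2), so z = 2 is a simple zero of Q and P is analytic there; z = 2 is therefore a simple pole and
  Res(f, z₀) = P(z₀)/Q'(z₀).

Q'(z) = 2*z - 5, so Q'(2) = -1.
P(2) = -3.

Res(f, 2) = (-3)/(-1) = 3

Final answer: 3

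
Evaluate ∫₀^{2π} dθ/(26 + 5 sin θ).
Call the integral J. The integrand is 2π-periodic and we integrate over a full period, so shifting θ does not change the value (θ → θ + π/2 turns sin θ into cos θ). Hence
  J = ∫₀^{2π} dθ/(26 + 5 cos θ).
Put z = e^{iθ}: then cos θ = (z + 1/z)/2, dθ = dz/(iz), and z runs once counterclockwise around |z| = 1:
  J = ∮_{|z|=1} 1/(26 + 5*(z + 1/z)/2) · dz/(iz) = (2/i) ∮_{|z|=1} dz/(5*z^2 + 52*z + 5).
The roots of 5*z^2 + 52*z + 5 are z = (-26 ± sqrt(26^2 - 5^2))/5, with sqrt(651) = sqrt(651); their product is 1, so only z₊ = -26/5 + sqrt(651)/5 lies inside the unit circle (z₋ = -26/5 - sqrt(651)/5 lies outside).
z₊ is a simple zero of q(z) = 5*z^2 + 52*z + 5, so Res(1/q, z₊) = 1/q'(z₊) with q'(z) = 10*z + 52; and q'(z₊) = 5*(z₊ - z₋) = 2*sqrt(651).
Therefore J = (2/i) · 2πi · 1/(2*sqrt(651)) = 2*pi/(sqrt(651)) = 2*sqrt(651)*pi/651

Final answer: 2*sqrt(651)*pi/651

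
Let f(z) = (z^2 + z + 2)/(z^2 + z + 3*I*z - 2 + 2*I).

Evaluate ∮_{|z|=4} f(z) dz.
6*pi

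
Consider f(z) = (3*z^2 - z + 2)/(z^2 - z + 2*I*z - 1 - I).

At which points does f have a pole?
The singularities of f are the zeros of the denominator. Factoring,
  z^2 - z + 2*I*z - 1 - I = (z + I)*(z - 1 + I)
so the candidates are z = -I, z = 1 - I.

Check the numerator P(z) = 3*z^2 - z + 2 at each one:
  P(-I) = -1 + I ≠ 0, so z = -I is a (simple) pole.
  P(1 - I) = 1 - 5*I ≠ 0, so z = 1 - I is a (simple) pole.

Poles of f: {-I, 1 - I}

Final answer: {-I, 1 - I}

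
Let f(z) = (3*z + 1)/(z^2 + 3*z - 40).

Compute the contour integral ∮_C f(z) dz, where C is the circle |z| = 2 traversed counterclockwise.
By the residue theorem, ∮_C f(z) dz = 2πi · (sum of the residues of f at the poles inside |z| = 2).

The denominator factors as (z - 5)*(z + 8), so the singularities of f are simple poles at z = 5, z = -8.
  |5|² = 25 > 4 = 2², so this pole is outside the contour.
  |-8|² = 64 > 4 = 2², so this pole is outside the contour.

No pole lies inside the contour, so f is analytic on and inside C and the integral is 0 (Cauchy's theorem).

Final answer: 0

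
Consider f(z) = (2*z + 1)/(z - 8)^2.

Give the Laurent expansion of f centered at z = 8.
Put w = z - (8), i.e. z = w + 8. The denominator is w^2, so it suffices to rewrite the numerator in powers of w.

P(z) = 2*z + 1
P(w + 8) = 17 + 2*w

Dividing each term by w^2:
  f = 17/w^2 + 2/w

Substituting back w = z - 8:
  f(z) = 17/(z - 8)^2 + 2/(z - 8)

The series is finite because the numerator is a polynomial; the negative powers form the principal part, and the coefficient of 1/(z - 8) gives Res(f, 8) = 2.

Final answer: 17/(z - 8)^2 + 2/(z - 8)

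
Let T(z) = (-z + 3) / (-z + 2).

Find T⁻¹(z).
Set w = T(z) = (-z + 3) / (-z + 2) and solve for z:
  w*(-z + 2) = -z + 3
  2*w + z*(1 - w) - 3 = 0
  z*(1 - w) = 3 - 2*w
  z = (2*w - 3)/(w - 1)
Renaming the variable, T⁻¹(z) = (2*z - 3)/(z - 1).
(Check: ad - bc = 1 ≠ 0, so T is invertible.)

Final answer: (2*z - 3)/(z - 1)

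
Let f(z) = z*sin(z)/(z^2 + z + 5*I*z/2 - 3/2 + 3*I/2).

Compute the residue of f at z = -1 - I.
Write f(z) = P(z)/Q(z) with P(z) = z*sin(z) and Q(z) = z^2 + z + 5*I*z/2 - 3/2 + 3*I/2.
The denominator factors as Q(z) = (z + 3*I/2)*(z + 1 + I), so z = -1 - I is a simple zero of Q and P is analytic there; z = -1 - I is therefore a simple pole and
  Res(f, z₀) = P(z₀)/Q'(z₀).

Q'(z) = 2*z + 1 + 5*I/2, so Q'(-1 - I) = -1 + I/2.
P(-1 - I) = (1 + I)*sin(1 + I).

Res(f, -1 - I) = ((1 + I)*sin(1 + I))/(-1 + I/2) = (-2/5 - 6*I/5)*sin(1 + I)

Final answer: (-2/5 - 6*I/5)*sin(1 + I)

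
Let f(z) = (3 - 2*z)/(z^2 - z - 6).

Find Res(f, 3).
Write f(z) = P(z)/Q(z) with P(z) = 3 - 2*z and Q(z) = z^2 - z - 6.
The denominator factors as Q(z) = (z + 2)*(z - 3), so z = 3 is a simple zero of Q and P is analytic there; z = 3 is therefore a simple pole and
  Res(f, z₀) = P(z₀)/Q'(z₀).

Q'(z) = 2*z - 1, so Q'(3) = 5.
P(3) = -3.

Res(f, 3) = (-3)/(5) = -3/5

Final answer: -3/5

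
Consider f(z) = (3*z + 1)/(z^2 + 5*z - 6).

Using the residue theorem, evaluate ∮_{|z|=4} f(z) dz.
By the residue theorem, ∮_C f(z) dz = 2πi · (sum of the residues of f at the poles inside |z| = 4).

The denominator factors as (z + 6)*(z - 1), so the singularities of f are simple poles at z = -6, z = 1.
  |-6|² = 36 > 16 = 4², so this pole is outside the contour.
  |1|² = 1 < 16 = 4², so this pole is inside the contour.

With P(z) = 3*z + 1 and Q(z) = z^2 + 5*z - 6, each pole is simple, so Res(f, z₀) = P(z₀)/Q'(z₀) with Q'(z) = 2*z + 5.
  Res(f, 1) = P(1)/Q'(1) = (4)/(7) = 4/7

∮_C f(z) dz = 2πi · (4/7) = 8*I*pi/7

Final answer: 8*I*pi/7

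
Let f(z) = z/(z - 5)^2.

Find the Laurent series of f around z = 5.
Put w = z - (5), i.e. z = w + 5. The denominator is w^2, so it suffices to rewrite the numerator in powers of w.

P(z) = z
P(w + 5) = 5 + w

Dividing each term by w^2:
  f = 5/w^2 + 1/w

Substituting back w = z - 5:
  f(z) = 5/(z - 5)^2 + 1/(z - 5)

The series is finite because the numerator is a polynomial; the negative powers form the principal part, and the coefficient of 1/(z - 5) gives Res(f, 5) = 1.

Final answer: 5/(z - 5)^2 + 1/(z - 5)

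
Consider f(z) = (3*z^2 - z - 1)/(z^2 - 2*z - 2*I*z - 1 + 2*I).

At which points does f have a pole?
The singularities of f are the zeros of the denominator. Factoring,
  z^2 - 2*z - 2*I*z - 1 + 2*I = (z - 2 - I)*(z - I)
so the candidates are z = 2 + I, z = I.

Check the numerator P(z) = 3*z^2 - z - 1 at each one:
  P(2 + I) = 6 + 11*I ≠ 0, so z = 2 + I is a (simple) pole.
  P(I) = -4 - I ≠ 0, so z = I is a (simple) pole.

Poles of f: {I, 2 + I}

Final answer: {I, 2 + I}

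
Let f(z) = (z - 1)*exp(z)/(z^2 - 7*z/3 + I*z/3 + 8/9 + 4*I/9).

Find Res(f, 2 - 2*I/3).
Write f(z) = P(z)/Q(z) with P(z) = (z - 1)*exp(z) and Q(z) = z^2 - 7*z/3 + I*z/3 + 8/9 + 4*I/9.
The denominator factors as Q(z) = (z - 1/3 - I/3)*(z - 2 + 2*I/3), so z = 2 - 2*I/3 is a simple zero of Q and P is analytic there; z = 2 - 2*I/3 is therefore a simple pole and
  Res(f, z₀) = P(z₀)/Q'(z₀).

Q'(z) = 2*z - 7/3 + I/3, so Q'(2 - 2*I/3) = 5/3 - I.
P(2 - 2*I/3) = (1 - 2*I/3)*exp(2 - 2*I/3).

Res(f, 2 - 2*I/3) = ((1 - 2*I/3)*exp(2 - 2*I/3))/(5/3 - I) = (21/34 - I/34)*exp(2 - 2*I/3)

Final answer: (21/34 - I/34)*exp(2 - 2*I/3)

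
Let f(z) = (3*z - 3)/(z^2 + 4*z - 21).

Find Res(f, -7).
12/5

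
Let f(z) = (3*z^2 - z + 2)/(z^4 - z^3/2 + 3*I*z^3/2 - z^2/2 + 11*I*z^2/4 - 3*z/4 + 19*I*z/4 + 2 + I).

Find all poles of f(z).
The singularities of f are the zeros of the denominator. Factoring,
  z^4 - z^3/2 + 3*I*z^3/2 - z^2/2 + 11*I*z^2/4 - 3*z/4 + 19*I*z/4 + 2 + I = (z + 1/2 - I)*(z - 2 + 2*I)*(z - I/2)*(z + 1 + I)
so the candidates are z = -1/2 + I, z = 2 - 2*I, z = I/2, z = -1 - I.

Check the numerator P(z) = 3*z^2 - z + 2 at each one:
  P(-1/2 + I) = 1/4 - 4*I ≠ 0, so z = -1/2 + I is a (simple) pole.
  P(2 - 2*I) = -22*I ≠ 0, so z = 2 - 2*I is a (simple) pole.
  P(I/2) = 5/4 - I/2 ≠ 0, so z = I/2 is a (simple) pole.
  P(-1 - I) = 3 + 7*I ≠ 0, so z = -1 - I is a (simple) pole.

Poles of f: {-1 - I, -1/2 + I, I/2, 2 - 2*I}

Final answer: {-1 - I, -1/2 + I, I/2, 2 - 2*I}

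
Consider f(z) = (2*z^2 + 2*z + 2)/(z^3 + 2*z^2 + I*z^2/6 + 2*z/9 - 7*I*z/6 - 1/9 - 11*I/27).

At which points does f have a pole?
{-2 - 2*I/3, -1/3, 1/3 + I/2}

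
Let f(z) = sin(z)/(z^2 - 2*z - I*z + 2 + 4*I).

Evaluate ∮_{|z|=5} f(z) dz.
By the residue theorem, ∮_C f(z) dz = 2πi · (sum of the residues of f at the poles inside |z| = 5).

The denominator factors as (z - 2*I)*(z - 2 + I), so the singularities of f are simple poles at z = 2*I, z = 2 - I.
  |2*I|² = 4 < 25 = 5², so this pole is inside the contour.
  |2 - I|² = 5 < 25 = 5², so this pole is inside the contour.

With P(z) = sin(z) and Q(z) = z^2 - 2*z - I*z + 2 + 4*I, each pole is simple, so Res(f, z₀) = P(z₀)/Q'(z₀) with Q'(z) = 2*z - 2 - I.
  Res(f, 2*I) = P(2*I)/Q'(2*I) = (I*sinh(2))/(-2 + 3*I) = (3/13 - 2*I/13)*sinh(2)
  Res(f, 2 - I) = P(2 - I)/Q'(2 - I) = (sin(2 - I))/(2 - 3*I) = (2/13 + 3*I/13)*sin(2 - I)

Sum of residues inside C: (3/13 - 2*I/13)*sinh(2) + (2/13 + 3*I/13)*sin(2 - I)
∮_C f(z) dz = 2πi · ((3/13 - 2*I/13)*sinh(2) + (2/13 + 3*I/13)*sin(2 - I)) = pi*(-6/13 + 4*I/13)*sin(2 - I) + pi*(4/13 + 6*I/13)*sinh(2)

Final answer: pi*(-6/13 + 4*I/13)*sin(2 - I) + pi*(4/13 + 6*I/13)*sinh(2)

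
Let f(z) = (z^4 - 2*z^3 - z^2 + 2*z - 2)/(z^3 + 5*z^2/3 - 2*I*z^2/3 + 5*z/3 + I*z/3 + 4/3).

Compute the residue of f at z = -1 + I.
18/5 - 54*I/5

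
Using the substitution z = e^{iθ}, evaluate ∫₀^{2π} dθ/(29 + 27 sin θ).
Call the integral J. The integrand is 2π-periodic and we integrate over a full period, so shifting θ does not change the value (θ → θ + π/2 turns sin θ into cos θ). Hence
  J = ∫₀^{2π} dθ/(29 + 27 cos θ).
Put z = e^{iθ}: then cos θ = (z + 1/z)/2, dθ = dz/(iz), and z runs once counterclockwise around |z| = 1:
  J = ∮_{|z|=1} 1/(29 + 27*(z + 1/z)/2) · dz/(iz) = (2/i) ∮_{|z|=1} dz/(27*z^2 + 58*z + 27).
The roots of 27*z^2 + 58*z + 27 are z = (-29 ± sqrt(29^2 - 27^2))/27, with sqrt(112) = 4*sqrt(7); their product is 1, so only z₊ = -29/27 + 4*sqrt(7)/27 lies inside the unit circle (z₋ = -29/27 - 4*sqrt(7)/27 lies outside).
z₊ is a simple zero of q(z) = 27*z^2 + 58*z + 27, so Res(1/q, z₊) = 1/q'(z₊) with q'(z) = 54*z + 58; and q'(z₊) = 27*(z₊ - z₋) = 8*sqrt(7).
Therefore J = (2/i) · 2πi · 1/(8*sqrt(7)) = 2*pi/(4*sqrt(7)) = sqrt(7)*pi/14

Final answer: sqrt(7)*pi/14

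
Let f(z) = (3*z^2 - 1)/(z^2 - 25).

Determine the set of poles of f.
The singularities of f are the zeros of the denominator. Factoring,
  z^2 - 25 = (z + 5)*(z - 5)
so the candidates are z = -5, z = 5.

Check the numerator P(z) = 3*z^2 - 1 at each one:
  P(-5) = 74 ≠ 0, so z = -5 is a (simple) pole.
  P(5) = 74 ≠ 0, so z = 5 is a (simple) pole.

Poles of f: {-5, 5}

Final answer: {-5, 5}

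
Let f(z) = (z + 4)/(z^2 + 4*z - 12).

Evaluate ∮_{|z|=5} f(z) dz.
By the residue theorem, ∮_C f(z) dz = 2πi · (sum of the residues of f at the poles inside |z| = 5).

The denominator factors as (z + 6)*(z - 2), so the singularities of f are simple poles at z = -6, z = 2.
  |-6|² = 36 > 25 = 5², so this pole is outside the contour.
  |2|² = 4 < 25 = 5², so this pole is inside the contour.

With P(z) = z + 4 and Q(z) = z^2 + 4*z - 12, each pole is simple, so Res(f, z₀) = P(z₀)/Q'(z₀) with Q'(z) = 2*z + 4.
  Res(f, 2) = P(2)/Q'(2) = (6)/(8) = 3/4

∮_C f(z) dz = 2πi · (3/4) = 3*I*pi/2

Final answer: 3*I*pi/2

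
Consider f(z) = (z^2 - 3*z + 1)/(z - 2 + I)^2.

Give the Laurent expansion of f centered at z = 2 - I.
(-2 - I)/(z - 2 + I)^2 + (1 - 2*I)/(z - 2 + I) + 1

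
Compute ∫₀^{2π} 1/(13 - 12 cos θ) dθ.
2*pi/5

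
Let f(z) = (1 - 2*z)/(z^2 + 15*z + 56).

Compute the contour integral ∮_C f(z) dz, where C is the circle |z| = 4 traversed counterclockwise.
By the residue theorem, ∮_C f(z) dz = 2πi · (sum of the residues of f at the poles inside |z| = 4).

The denominator factors as (z + 7)*(z + 8), so the singularities of f are simple poles at z = -7, z = -8.
  |-7|² = 49 > 16 = 4², so this pole is outside the contour.
  |-8|² = 64 > 16 = 4², so this pole is outside the contour.

No pole lies inside the contour, so f is analytic on and inside C and the integral is 0 (Cauchy's theorem).

Final answer: 0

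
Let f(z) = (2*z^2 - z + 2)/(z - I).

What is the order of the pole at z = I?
Factor the denominator:
  z - I = (z - I)

The numerator P(z) = 2*z^2 - z + 2 has P(I) = -I ≠ 0, so no factor of (z - I) cancels.
Near z = I we can therefore write f(z) = g(z)/(z - I) with g analytic at I and g(I) ≠ 0 (g is just the numerator).

Hence z = I is a pole of order 1.

Final answer: 1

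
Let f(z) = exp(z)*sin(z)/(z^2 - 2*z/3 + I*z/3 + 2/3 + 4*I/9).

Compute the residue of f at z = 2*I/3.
Write f(z) = P(z)/Q(z) with P(z) = exp(z)*sin(z) and Q(z) = z^2 - 2*z/3 + I*z/3 + 2/3 + 4*I/9.
The denominator factors as Q(z) = (z - 2*I/3)*(z - 2/3 + I), so z = 2*I/3 is a simple zero of Q and P is analytic there; z = 2*I/3 is therefore a simple pole and
  Res(f, z₀) = P(z₀)/Q'(z₀).

Q'(z) = 2*z - 2/3 + I/3, so Q'(2*I/3) = -2/3 + 5*I/3.
P(2*I/3) = I*exp(2*I/3)*sinh(2/3).

Res(f, 2*I/3) = (I*exp(2*I/3)*sinh(2/3))/(-2/3 + 5*I/3) = (15/29 - 6*I/29)*exp(2*I/3)*sinh(2/3)

Final answer: (15/29 - 6*I/29)*exp(2*I/3)*sinh(2/3)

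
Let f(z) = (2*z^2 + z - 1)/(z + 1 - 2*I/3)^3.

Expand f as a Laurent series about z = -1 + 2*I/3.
(-8/9 - 2*I)/(z + 1 - 2*I/3)^3 + (-3 + 8*I/3)/(z + 1 - 2*I/3)^2 + 2/(z + 1 - 2*I/3)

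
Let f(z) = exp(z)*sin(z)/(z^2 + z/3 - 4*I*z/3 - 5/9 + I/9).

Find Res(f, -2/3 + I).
(9/13 + 6*I/13)*exp(-2/3 + I)*sin(2/3 - I)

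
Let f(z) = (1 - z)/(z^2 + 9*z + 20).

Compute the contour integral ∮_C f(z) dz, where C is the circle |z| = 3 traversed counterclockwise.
0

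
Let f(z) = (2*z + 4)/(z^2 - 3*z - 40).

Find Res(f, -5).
Write f(z) = P(z)/Q(z) with P(z) = 2*z + 4 and Q(z) = z^2 - 3*z - 40.
The denominator factors as Q(z) = (z - 8)*(z + 5), so z = -5 is a simple zero of Q and P is analytic there; z = -5 is therefore a simple pole and
  Res(f, z₀) = P(z₀)/Q'(z₀).

Q'(z) = 2*z - 3, so Q'(-5) = -13.
P(-5) = -6.

Res(f, -5) = (-6)/(-13) = 6/13

Final answer: 6/13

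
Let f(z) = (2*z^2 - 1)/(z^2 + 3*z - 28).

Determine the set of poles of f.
The singularities of f are the zeros of the denominator. Factoring,
  z^2 + 3*z - 28 = (z - 4)*(z + 7)
so the candidates are z = 4, z = -7.

Check the numerator P(z) = 2*z^2 - 1 at each one:
  P(4) = 31 ≠ 0, so z = 4 is a (simple) pole.
  P(-7) = 97 ≠ 0, so z = -7 is a (simple) pole.

Poles of f: {-7, 4}

Final answer: {-7, 4}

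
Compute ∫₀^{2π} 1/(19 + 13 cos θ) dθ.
Let J = ∫₀^{2π} dθ/(19 + 13 cos θ).
Put z = e^{iθ}: then cos θ = (z + 1/z)/2, dθ = dz/(iz), and z runs once counterclockwise around |z| = 1:
  J = ∮_{|z|=1} 1/(19 + 13*(z + 1/z)/2) · dz/(iz) = (2/i) ∮_{|z|=1} dz/(13*z^2 + 38*z + 13).
The roots of 13*z^2 + 38*z + 13 are z = (-19 ± sqrt(19^2 - 13^2))/13, with sqrt(192) = 8*sqrt(3); their product is 1, so only z₊ = -19/13 + 8*sqrt(3)/13 lies inside the unit circle (z₋ = -19/13 - 8*sqrt(3)/13 lies outside).
z₊ is a simple zero of q(z) = 13*z^2 + 38*z + 13, so Res(1/q, z₊) = 1/q'(z₊) with q'(z) = 26*z + 38; and q'(z₊) = 13*(z₊ - z₋) = 16*sqrt(3).
Therefore J = (2/i) · 2πi · 1/(16*sqrt(3)) = 2*pi/(8*sqrt(3)) = sqrt(3)*pi/12

Final answer: sqrt(3)*pi/12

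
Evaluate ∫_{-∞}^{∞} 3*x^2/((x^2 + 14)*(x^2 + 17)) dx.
Let f(z) = 3*z^2/((z^2 + 14)*(z^2 + 17)). The denominator has no real zeros and deg Q - deg P = 2 ≥ 2, so the integral of f over the upper semicircle |z| = R tends to 0 as R → ∞. Closing the contour in the upper half-plane,
  ∫_{-∞}^{∞} f(x) dx = 2πi · Σ Res(f, z_k)  over the poles with Im z_k > 0.

Zeros of the denominator: z^2 + 17 = 0 gives z = ±sqrt(17)*I; z^2 + 14 = 0 gives z = ±sqrt(14)*I.
Upper half-plane: z = sqrt(14)*I, z = sqrt(17)*I (simple).

Each pole is a simple zero of Q(z) = z^4 + 31*z^2 + 238, so Res(f, z₀) = P(z₀)/Q'(z₀) with P(z) = 3*z^2, Q'(z) = 4*z^3 + 62*z:
  Res(f, sqrt(14)*I) = (-42)/(6*sqrt(14)*I) = sqrt(14)*I/2
  Res(f, sqrt(17)*I) = (-51)/(-6*sqrt(17)*I) = -sqrt(17)*I/2

Sum of residues: I*(-sqrt(17) + sqrt(14))/2
∫_{-∞}^{∞} f(x) dx = 2πi · (I*(-sqrt(17) + sqrt(14))/2) = pi*(-sqrt(14) + sqrt(17))

Final answer: pi*(-sqrt(14) + sqrt(17))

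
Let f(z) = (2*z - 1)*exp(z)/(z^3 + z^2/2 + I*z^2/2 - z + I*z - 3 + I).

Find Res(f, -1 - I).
(-7/26 + 17*I/26)*exp(-1 - I)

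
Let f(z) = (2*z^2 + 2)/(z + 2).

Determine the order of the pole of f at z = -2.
Factor the denominator:
  z + 2 = (z + 2)

The numerator P(z) = 2*z^2 + 2 has P(-2) = 10 ≠ 0, so no factor of (z + 2) cancels.
Near z = -2 we can therefore write f(z) = g(z)/(z + 2) with g analytic at -2 and g(-2) ≠ 0 (g is just the numerator).

Hence z = -2 is a pole of order 1.

Final answer: 1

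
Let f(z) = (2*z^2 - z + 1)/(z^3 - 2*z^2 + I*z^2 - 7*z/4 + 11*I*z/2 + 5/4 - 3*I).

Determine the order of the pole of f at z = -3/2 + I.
Factor the denominator:
  z^3 - 2*z^2 + I*z^2 - 7*z/4 + 11*I*z/2 + 5/4 - 3*I = (z + 3/2 - I)*(z - 1/2)*(z - 3 + 2*I)

The numerator P(z) = 2*z^2 - z + 1 has P(-3/2 + I) = 5 - 7*I ≠ 0, so no factor of (z + 3/2 - I) cancels.
Near z = -3/2 + I we can therefore write f(z) = g(z)/(z + 3/2 - I) with g analytic at -3/2 + I and g(-3/2 + I) ≠ 0 (g is the numerator divided by the remaining denominator factors).

Hence z = -3/2 + I is a pole of order 1.

Final answer: 1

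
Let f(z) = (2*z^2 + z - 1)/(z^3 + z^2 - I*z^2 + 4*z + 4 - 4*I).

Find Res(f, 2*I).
11/8 + 7*I/8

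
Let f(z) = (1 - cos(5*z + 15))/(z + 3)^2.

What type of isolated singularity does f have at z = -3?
removable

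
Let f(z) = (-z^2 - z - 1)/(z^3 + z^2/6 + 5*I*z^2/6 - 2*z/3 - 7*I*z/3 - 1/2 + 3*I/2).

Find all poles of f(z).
{-3/2 - 3*I/2, 1/3 + 2*I/3, 1}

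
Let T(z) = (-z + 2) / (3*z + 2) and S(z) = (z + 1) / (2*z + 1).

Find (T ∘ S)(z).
(T ∘ S)(z) = T(S(z)) = ((-1)*S(z) + (2))/((3)*S(z) + (2)). Multiply numerator and denominator by 2*z + 1:
  numerator:   (-1)*(z + 1) + (2)*(2*z + 1) = 3*z + 1
  denominator: (3)*(z + 1) + (2)*(2*z + 1) = 7*z + 5
(T ∘ S)(z) = (3*z + 1)/(7*z + 5)

Final answer: (3*z + 1)/(7*z + 5)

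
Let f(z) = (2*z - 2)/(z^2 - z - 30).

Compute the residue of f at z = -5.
Write f(z) = P(z)/Q(z) with P(z) = 2*z - 2 and Q(z) = z^2 - z - 30.
The denominator factors as Q(z) = (z - 6)*(z + 5), so z = -5 is a simple zero of Q and P is analytic there; z = -5 is therefore a simple pole and
  Res(f, z₀) = P(z₀)/Q'(z₀).

Q'(z) = 2*z - 1, so Q'(-5) = -11.
P(-5) = -12.

Res(f, -5) = (-12)/(-11) = 12/11

Final answer: 12/11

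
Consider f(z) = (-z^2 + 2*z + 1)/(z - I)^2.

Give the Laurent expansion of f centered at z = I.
Put w = z - (I), i.e. z = w + I. The denominator is w^2, so it suffices to rewrite the numerator in powers of w.

P(z) = -z^2 + 2*z + 1
P(w + I) = 2 + 2*I + (2 - 2*I)*w - w^2

Dividing each term by w^2:
  f = (2 + 2*I)/w^2 + (2 - 2*I)/w - 1

Substituting back w = z - I:
  f(z) = (2 + 2*I)/(z - I)^2 + (2 - 2*I)/(z - I) - 1

The series is finite because the numerator is a polynomial; the negative powers form the principal part, and the coefficient of 1/(z - I) gives Res(f, I) = 2 - 2*I.

Final answer: (2 + 2*I)/(z - I)^2 + (2 - 2*I)/(z - I) - 1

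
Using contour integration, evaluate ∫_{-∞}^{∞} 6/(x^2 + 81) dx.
Let f(z) = 6/(z^2 + 81). The denominator has no real zeros and deg Q - deg P = 2 ≥ 2, so the integral of f over the upper semicircle |z| = R tends to 0 as R → ∞. Closing the contour in the upper half-plane,
  ∫_{-∞}^{∞} f(x) dx = 2πi · Σ Res(f, z_k)  over the poles with Im z_k > 0.

Zeros of the denominator: z^2 + 81 = 0 gives z = ±9*I.
Upper half-plane: z = 9*I (simple).

Each pole is a simple zero of Q(z) = z^2 + 81, so Res(f, z₀) = P(z₀)/Q'(z₀) with P(z) = 6, Q'(z) = 2*z:
  Res(f, 9*I) = (6)/(18*I) = -I/3

∫_{-∞}^{∞} f(x) dx = 2πi · (-I/3) = 2*pi/3

Final answer: 2*pi/3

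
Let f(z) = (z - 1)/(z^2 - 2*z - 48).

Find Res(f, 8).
Write f(z) = P(z)/Q(z) with P(z) = z - 1 and Q(z) = z^2 - 2*z - 48.
The denominator factors as Q(z) = (z - 8)*(z + 6), so z = 8 is a simple zero of Q and P is analytic there; z = 8 is therefore a simple pole and
  Res(f, z₀) = P(z₀)/Q'(z₀).

Q'(z) = 2*z - 2, so Q'(8) = 14.
P(8) = 7.

Res(f, 8) = (7)/(14) = 1/2

Final answer: 1/2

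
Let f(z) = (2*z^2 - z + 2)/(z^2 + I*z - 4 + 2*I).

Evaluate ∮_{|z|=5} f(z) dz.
pi*(4 - 2*I)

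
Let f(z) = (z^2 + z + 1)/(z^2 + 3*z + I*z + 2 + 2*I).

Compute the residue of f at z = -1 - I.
Write f(z) = P(z)/Q(z) with P(z) = z^2 + z + 1 and Q(z) = z^2 + 3*z + I*z + 2 + 2*I.
The denominator factors as Q(z) = (z + 1 + I)*(z + 2), so z = -1 - I is a simple zero of Q and P is analytic there; z = -1 - I is therefore a simple pole and
  Res(f, z₀) = P(z₀)/Q'(z₀).

Q'(z) = 2*z + 3 + I, so Q'(-1 - I) = 1 - I.
P(-1 - I) = I.

Res(f, -1 - I) = (I)/(1 - I) = -1/2 + I/2

Final answer: -1/2 + I/2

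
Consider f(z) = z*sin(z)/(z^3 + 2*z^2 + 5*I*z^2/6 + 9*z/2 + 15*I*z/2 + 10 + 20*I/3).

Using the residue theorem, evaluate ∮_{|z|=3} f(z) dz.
pi*(-1668/5917 - 2880*I/5917)*sin(1 - 3*I/2) + pi*(552/6161 + 4176*I/6161)*sin(2 - 2*I/3)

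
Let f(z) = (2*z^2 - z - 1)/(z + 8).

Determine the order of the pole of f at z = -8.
Factor the denominator:
  z + 8 = (z + 8)

The numerator P(z) = 2*z^2 - z - 1 has P(-8) = 135 ≠ 0, so no factor of (z + 8) cancels.
Near z = -8 we can therefore write f(z) = g(z)/(z + 8) with g analytic at -8 and g(-8) ≠ 0 (g is just the numerator).

Hence z = -8 is a pole of order 1.

Final answer: 1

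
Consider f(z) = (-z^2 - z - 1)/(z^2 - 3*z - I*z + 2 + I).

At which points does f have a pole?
The singularities of f are the zeros of the denominator. Factoring,
  z^2 - 3*z - I*z + 2 + I = (z - 1)*(z - 2 - I)
so the candidates are z = 1, z = 2 + I.

Check the numerator P(z) = -z^2 - z - 1 at each one:
  P(1) = -3 ≠ 0, so z = 1 is a (simple) pole.
  P(2 + I) = -6 - 5*I ≠ 0, so z = 2 + I is a (simple) pole.

Poles of f: {1, 2 + I}

Final answer: {1, 2 + I}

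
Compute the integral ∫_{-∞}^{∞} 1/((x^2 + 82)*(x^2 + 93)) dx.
Let f(z) = 1/((z^2 + 82)*(z^2 + 93)). The denominator has no real zeros and deg Q - deg P = 4 ≥ 2, so the integral of f over the upper semicircle |z| = R tends to 0 as R → ∞. Closing the contour in the upper half-plane,
  ∫_{-∞}^{∞} f(x) dx = 2πi · Σ Res(f, z_k)  over the poles with Im z_k > 0.

Zeros of the denominator: z^2 + 93 = 0 gives z = ±sqrt(93)*I; z^2 + 82 = 0 gives z = ±sqrt(82)*I.
Upper half-plane: z = sqrt(82)*I, z = sqrt(93)*I (simple).

Each pole is a simple zero of Q(z) = z^4 + 175*z^2 + 7626, so Res(f, z₀) = P(z₀)/Q'(z₀) with P(z) = 1, Q'(z) = 4*z^3 + 350*z:
  Res(f, sqrt(82)*I) = (1)/(22*sqrt(82)*I) = -sqrt(82)*I/1804
  Res(f, sqrt(93)*I) = (1)/(-22*sqrt(93)*I) = sqrt(93)*I/2046

Sum of residues: I*(-sqrt(82)/1804 + sqrt(93)/2046)
∫_{-∞}^{∞} f(x) dx = 2πi · (I*(-sqrt(82)/1804 + sqrt(93)/2046)) = pi*(-82*sqrt(93) + 93*sqrt(82))/83886

Final answer: pi*(-82*sqrt(93) + 93*sqrt(82))/83886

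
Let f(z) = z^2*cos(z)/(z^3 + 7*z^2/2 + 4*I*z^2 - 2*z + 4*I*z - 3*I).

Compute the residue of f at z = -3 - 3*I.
(117/85 + 9*I/85)*cos(3 + 3*I)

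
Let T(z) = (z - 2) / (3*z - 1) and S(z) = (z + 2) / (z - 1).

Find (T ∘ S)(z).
(T ∘ S)(z) = T(S(z)) = ((1)*S(z) + (-2))/((3)*S(z) + (-1)). Multiply numerator and denominator by z - 1:
  numerator:   (1)*(z + 2) + (-2)*(z - 1) = -z + 4
  denominator: (3)*(z + 2) + (-1)*(z - 1) = 2*z + 7
(T ∘ S)(z) = (-z + 4)/(2*z + 7)

Final answer: (-z + 4)/(2*z + 7)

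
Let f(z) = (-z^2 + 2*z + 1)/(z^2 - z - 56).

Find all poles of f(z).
The singularities of f are the zeros of the denominator. Factoring,
  z^2 - z - 56 = (z + 7)*(z - 8)
so the candidates are z = -7, z = 8.

Check the numerator P(z) = -z^2 + 2*z + 1 at each one:
  P(-7) = -62 ≠ 0, so z = -7 is a (simple) pole.
  P(8) = -47 ≠ 0, so z = 8 is a (simple) pole.

Poles of f: {-7, 8}

Final answer: {-7, 8}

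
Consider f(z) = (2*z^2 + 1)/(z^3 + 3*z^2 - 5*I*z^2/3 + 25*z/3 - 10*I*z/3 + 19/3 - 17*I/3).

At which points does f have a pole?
{-1 - 2*I, -1 + 2*I/3, -1 + 3*I}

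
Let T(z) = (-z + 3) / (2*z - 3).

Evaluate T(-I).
Substitute z = -I:
  numerator:   -(-I) + 3 = 3 + I
  denominator: 2*(-I) - 3 = -3 - 2*I
T(-I) = (3 + I)/(-3 - 2*I); multiplying numerator and denominator by the conjugate -3 + 2*I gives (-11 + 3*I)/13 = -11/13 + 3*I/13

Final answer: -11/13 + 3*I/13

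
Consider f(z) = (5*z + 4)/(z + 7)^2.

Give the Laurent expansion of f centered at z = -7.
Put w = z - (-7), i.e. z = w - 7. The denominator is w^2, so it suffices to rewrite the numerator in powers of w.

P(z) = 5*z + 4
P(w - 7) = -31 + 5*w

Dividing each term by w^2:
  f = -31/w^2 + 5/w

Substituting back w = z + 7:
  f(z) = -31/(z + 7)^2 + 5/(z + 7)

The series is finite because the numerator is a polynomial; the negative powers form the principal part, and the coefficient of 1/(z + 7) gives Res(f, -7) = 5.

Final answer: -31/(z + 7)^2 + 5/(z + 7)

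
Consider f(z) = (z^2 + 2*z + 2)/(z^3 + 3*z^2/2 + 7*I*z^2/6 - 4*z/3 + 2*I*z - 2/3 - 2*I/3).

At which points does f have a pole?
The singularities of f are the zeros of the denominator. Factoring,
  z^3 + 3*z^2/2 + 7*I*z^2/6 - 4*z/3 + 2*I*z - 2/3 - 2*I/3 = (z + 2*I/3)*(z + 2)*(z - 1/2 + I/2)
so the candidates are z = -2*I/3, z = -2, z = 1/2 - I/2.

Check the numerator P(z) = z^2 + 2*z + 2 at each one:
  P(-2*I/3) = 14/9 - 4*I/3 ≠ 0, so z = -2*I/3 is a (simple) pole.
  P(-2) = 2 ≠ 0, so z = -2 is a (simple) pole.
  P(1/2 - I/2) = 3 - 3*I/2 ≠ 0, so z = 1/2 - I/2 is a (simple) pole.

Poles of f: {-2, -2*I/3, 1/2 - I/2}

Final answer: {-2, -2*I/3, 1/2 - I/2}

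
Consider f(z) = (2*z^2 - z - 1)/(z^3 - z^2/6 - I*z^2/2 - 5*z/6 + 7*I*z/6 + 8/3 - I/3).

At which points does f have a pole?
The singularities of f are the zeros of the denominator. Factoring,
  z^3 - z^2/6 - I*z^2/2 - 5*z/6 + 7*I*z/6 + 8/3 - I/3 = (z - 1 + I)*(z - 2/3 - I)*(z + 3/2 - I/2)
so the candidates are z = 1 - I, z = 2/3 + I, z = -3/2 + I/2.

Check the numerator P(z) = 2*z^2 - z - 1 at each one:
  P(1 - I) = -2 - 3*I ≠ 0, so z = 1 - I is a (simple) pole.
  P(2/3 + I) = -25/9 + 5*I/3 ≠ 0, so z = 2/3 + I is a (simple) pole.
  P(-3/2 + I/2) = 9/2 - 7*I/2 ≠ 0, so z = -3/2 + I/2 is a (simple) pole.

Poles of f: {-3/2 + I/2, 2/3 + I, 1 - I}

Final answer: {-3/2 + I/2, 2/3 + I, 1 - I}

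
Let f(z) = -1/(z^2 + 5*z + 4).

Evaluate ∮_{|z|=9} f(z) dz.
By the residue theorem, ∮_C f(z) dz = 2πi · (sum of the residues of f at the poles inside |z| = 9).

The denominator factors as (z + 1)*(z + 4), so the singularities of f are simple poles at z = -1, z = -4.
  |-1|² = 1 < 81 = 9², so this pole is inside the contour.
  |-4|² = 16 < 81 = 9², so this pole is inside the contour.

With P(z) = -1 and Q(z) = z^2 + 5*z + 4, each pole is simple, so Res(f, z₀) = P(z₀)/Q'(z₀) with Q'(z) = 2*z + 5.
  Res(f, -1) = P(-1)/Q'(-1) = (-1)/(3) = -1/3
  Res(f, -4) = P(-4)/Q'(-4) = (-1)/(-3) = 1/3

Sum of residues inside C: 0
∮_C f(z) dz = 2πi · (0) = 0

Final answer: 0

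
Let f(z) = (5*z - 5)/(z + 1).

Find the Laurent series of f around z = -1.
Put w = z - (-1), i.e. z = w - 1. The denominator is w, so it suffices to rewrite the numerator in powers of w.

P(z) = 5*z - 5
P(w - 1) = -10 + 5*w

Dividing each term by w:
  f = -10/w + 5

Substituting back w = z + 1:
  f(z) = -10/(z + 1) + 5

The series is finite because the numerator is a polynomial; the negative powers form the principal part, and the coefficient of 1/(z + 1) gives Res(f, -1) = -10.

Final answer: -10/(z + 1) + 5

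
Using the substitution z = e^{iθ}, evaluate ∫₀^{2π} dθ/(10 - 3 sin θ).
Call the integral J. The integrand is 2π-periodic and we integrate over a full period, so shifting θ does not change the value (θ → θ + π/2 turns sin θ into cos θ; θ → θ + π flips the sign of the trig term). Hence
  J = ∫₀^{2π} dθ/(10 + 3 cos θ).
Put z = e^{iθ}: then cos θ = (z + 1/z)/2, dθ = dz/(iz), and z runs once counterclockwise around |z| = 1:
  J = ∮_{|z|=1} 1/(10 + 3*(z + 1/z)/2) · dz/(iz) = (2/i) ∮_{|z|=1} dz/(3*z^2 + 20*z + 3).
The roots of 3*z^2 + 20*z + 3 are z = (-10 ± sqrt(10^2 - 3^2))/3, with sqrt(91) = sqrt(91); their product is 1, so only z₊ = -10/3 + sqrt(91)/3 lies inside the unit circle (z₋ = -10/3 - sqrt(91)/3 lies outside).
z₊ is a simple zero of q(z) = 3*z^2 + 20*z + 3, so Res(1/q, z₊) = 1/q'(z₊) with q'(z) = 6*z + 20; and q'(z₊) = 3*(z₊ - z₋) = 2*sqrt(91).
Therefore J = (2/i) · 2πi · 1/(2*sqrt(91)) = 2*pi/(sqrt(91)) = 2*sqrt(91)*pi/91

Final answer: 2*sqrt(91)*pi/91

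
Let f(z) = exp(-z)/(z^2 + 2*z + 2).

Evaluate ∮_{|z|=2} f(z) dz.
-pi*exp(1 + I) + pi*exp(1 - I)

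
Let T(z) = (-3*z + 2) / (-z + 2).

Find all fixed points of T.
T(z) = z means -3*z + 2 = z*(-z + 2), i.e.
  -z^2 + 5*z - 2 = 0.
Discriminant: (5)^2 - 4*(-1)*(-2) = 17, so the roots are real.
  z = (-5 ± sqrt(17))/(2*(-1))
Fixed points: {5/2 - sqrt(17)/2, sqrt(17)/2 + 5/2}

Final answer: {5/2 - sqrt(17)/2, sqrt(17)/2 + 5/2}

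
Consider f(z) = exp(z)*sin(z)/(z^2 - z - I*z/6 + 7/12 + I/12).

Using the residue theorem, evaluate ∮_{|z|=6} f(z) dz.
-12*pi*exp(1/2 - I/2)*sin(1/2 - I/2)/7 + 12*pi*exp(1/2 + 2*I/3)*sin(1/2 + 2*I/3)/7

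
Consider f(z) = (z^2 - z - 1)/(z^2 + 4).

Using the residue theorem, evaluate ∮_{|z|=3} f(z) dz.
By the residue theorem, ∮_C f(z) dz = 2πi · (sum of the residues of f at the poles inside |z| = 3).

The denominator factors as (z - 2*I)*(z + 2*I), so the singularities of f are simple poles at z = 2*I, z = -2*I.
  |2*I|² = 4 < 9 = 3², so this pole is inside the contour.
  |-2*I|² = 4 < 9 = 3², so this pole is inside the contour.

With P(z) = z^2 - z - 1 and Q(z) = z^2 + 4, each pole is simple, so Res(f, z₀) = P(z₀)/Q'(z₀) with Q'(z) = 2*z.
  Res(f, 2*I) = P(2*I)/Q'(2*I) = (-5 - 2*I)/(4*I) = -1/2 + 5*I/4
  Res(f, -2*I) = P(-2*I)/Q'(-2*I) = (-5 + 2*I)/(-4*I) = -1/2 - 5*I/4

Sum of residues inside C: -1
∮_C f(z) dz = 2πi · (-1) = -2*I*pi

Final answer: -2*I*pi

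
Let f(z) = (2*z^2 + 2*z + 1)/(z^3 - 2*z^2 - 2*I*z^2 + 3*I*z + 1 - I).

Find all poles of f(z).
{I, 1, 1 + I}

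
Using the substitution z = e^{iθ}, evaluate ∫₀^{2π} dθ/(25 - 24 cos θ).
2*pi/7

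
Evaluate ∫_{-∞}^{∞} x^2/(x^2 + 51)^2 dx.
sqrt(51)*pi/102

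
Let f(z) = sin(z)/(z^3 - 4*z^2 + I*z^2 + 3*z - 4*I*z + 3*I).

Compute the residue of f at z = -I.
(-1/5 - I/10)*sinh(1)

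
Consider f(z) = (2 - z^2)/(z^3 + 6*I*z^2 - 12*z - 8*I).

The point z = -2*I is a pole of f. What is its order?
Factor the denominator:
  z^3 + 6*I*z^2 - 12*z - 8*I = (z + 2*I)^3

The numerator P(z) = 2 - z^2 has P(-2*I) = 6 ≠ 0, so no factor of (z + 2*I) cancels.
Near z = -2*I we can therefore write f(z) = g(z)/(z + 2*I)^3 with g analytic at -2*I and g(-2*I) ≠ 0 (g is just the numerator).

Hence z = -2*I is a pole of order 3.

Final answer: 3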